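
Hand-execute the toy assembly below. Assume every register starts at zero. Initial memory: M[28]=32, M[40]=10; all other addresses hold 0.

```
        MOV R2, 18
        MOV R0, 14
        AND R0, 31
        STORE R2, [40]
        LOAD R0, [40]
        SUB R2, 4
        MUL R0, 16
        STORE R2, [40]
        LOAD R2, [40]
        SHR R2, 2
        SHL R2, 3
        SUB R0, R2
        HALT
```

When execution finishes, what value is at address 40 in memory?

R2=18
R0=14
R0=14&31=14
STORE R2, [40] → M[40]=18
R0=M[40]=18
R2=18-4=14
R0=18*16=288
STORE R2, [40] → M[40]=14
R2=M[40]=14
R2=14>>2=3
R2=3<<3=24
R0=288-24=264
halt.

14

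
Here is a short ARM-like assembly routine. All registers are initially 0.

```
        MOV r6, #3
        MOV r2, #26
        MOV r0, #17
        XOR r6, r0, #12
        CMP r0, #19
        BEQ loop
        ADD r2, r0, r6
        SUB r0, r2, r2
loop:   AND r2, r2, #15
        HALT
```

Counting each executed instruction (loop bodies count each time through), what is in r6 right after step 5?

MOV r6, #3 → r6=3
MOV r2, #26 → r2=26
MOV r0, #17 → r0=17
XOR r6, r0, #12 → r6=17^12=29
CMP r0, #19  (cmp 17,19)
After step 5: r6 = 29.

29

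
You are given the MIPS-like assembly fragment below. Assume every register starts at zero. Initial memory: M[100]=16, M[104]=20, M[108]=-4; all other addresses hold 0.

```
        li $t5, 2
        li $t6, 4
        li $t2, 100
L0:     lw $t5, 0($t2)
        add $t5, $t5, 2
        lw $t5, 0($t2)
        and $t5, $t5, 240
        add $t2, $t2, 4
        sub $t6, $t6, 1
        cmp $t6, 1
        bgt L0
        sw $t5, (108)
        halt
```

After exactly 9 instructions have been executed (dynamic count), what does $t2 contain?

104

$t5=2
$t6=4
$t2=100
$t5=M[100]=16
$t5=16+2=18
$t5=M[100]=16
$t5=16&240=16
$t2=100+4=104
$t6=4-1=3
After step 9: $t2 = 104.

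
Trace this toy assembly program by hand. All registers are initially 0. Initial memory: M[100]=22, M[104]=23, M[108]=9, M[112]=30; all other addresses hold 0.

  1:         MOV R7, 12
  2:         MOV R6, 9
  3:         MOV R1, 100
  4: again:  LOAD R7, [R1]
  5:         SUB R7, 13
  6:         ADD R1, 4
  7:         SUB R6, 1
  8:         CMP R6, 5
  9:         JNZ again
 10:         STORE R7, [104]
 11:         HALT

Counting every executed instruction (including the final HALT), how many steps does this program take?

29

after MOV R7, 12: R7=12
after MOV R6, 9: R6=9
after MOV R1, 100: R1=100
after LOAD R7, [R1]: R7=M[100]=22
after SUB R7, 13: R7=22-13=9
after ADD R1, 4: R1=100+4=104
after SUB R6, 1: R6=9-1=8
CMP R6, 5  (cmp 8,5)
JNZ again: taken
after LOAD R7, [R1]: R7=M[104]=23
after SUB R7, 13: R7=23-13=10
after ADD R1, 4: R1=104+4=108
after SUB R6, 1: R6=8-1=7
CMP R6, 5  (cmp 7,5)
JNZ again: taken
after LOAD R7, [R1]: R7=M[108]=9
after SUB R7, 13: R7=9-13=-4
after ADD R1, 4: R1=108+4=112
after SUB R6, 1: R6=7-1=6
CMP R6, 5  (cmp 6,5)
JNZ again: taken
after LOAD R7, [R1]: R7=M[112]=30
after SUB R7, 13: R7=30-13=17
after ADD R1, 4: R1=112+4=116
after SUB R6, 1: R6=6-1=5
CMP R6, 5  (cmp 5,5)
JNZ again: not taken
STORE R7, [104] → M[104]=17
halt.
Total executed instructions: 29.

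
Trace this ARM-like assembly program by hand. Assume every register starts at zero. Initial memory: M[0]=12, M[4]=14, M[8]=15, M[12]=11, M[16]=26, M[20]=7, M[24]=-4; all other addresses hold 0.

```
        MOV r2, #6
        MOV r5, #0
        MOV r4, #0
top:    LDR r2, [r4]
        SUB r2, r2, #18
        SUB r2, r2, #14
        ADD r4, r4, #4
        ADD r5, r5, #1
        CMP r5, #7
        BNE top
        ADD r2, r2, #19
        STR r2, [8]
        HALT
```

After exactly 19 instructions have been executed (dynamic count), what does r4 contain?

8

MOV r2, #6 → r2=6
MOV r5, #0 → r5=0
MOV r4, #0 → r4=0
LDR r2, [r4] → r2=M[0]=12
SUB r2, r2, #18 → r2=12-18=-6
SUB r2, r2, #14 → r2=(-6)-14=-20
ADD r4, r4, #4 → r4=0+4=4
ADD r5, r5, #1 → r5=0+1=1
CMP r5, #7  (cmp 1,7)
BNE top: taken
LDR r2, [r4] → r2=M[4]=14
SUB r2, r2, #18 → r2=14-18=-4
SUB r2, r2, #14 → r2=(-4)-14=-18
ADD r4, r4, #4 → r4=4+4=8
ADD r5, r5, #1 → r5=1+1=2
CMP r5, #7  (cmp 2,7)
BNE top: taken
LDR r2, [r4] → r2=M[8]=15
SUB r2, r2, #18 → r2=15-18=-3
After step 19: r4 = 8.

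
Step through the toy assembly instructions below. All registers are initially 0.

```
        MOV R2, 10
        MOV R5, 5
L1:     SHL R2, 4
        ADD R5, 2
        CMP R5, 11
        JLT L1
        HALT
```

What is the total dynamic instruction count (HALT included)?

15

after MOV R2, 10: R2=10
after MOV R5, 5: R5=5
after SHL R2, 4: R2=10<<4=160
after ADD R5, 2: R5=5+2=7
CMP R5, 11  (cmp 7,11)
JLT L1: taken
after SHL R2, 4: R2=160<<4=2560
after ADD R5, 2: R5=7+2=9
CMP R5, 11  (cmp 9,11)
JLT L1: taken
after SHL R2, 4: R2=2560<<4=40960
after ADD R5, 2: R5=9+2=11
CMP R5, 11  (cmp 11,11)
JLT L1: not taken
halt.
Total executed instructions: 15.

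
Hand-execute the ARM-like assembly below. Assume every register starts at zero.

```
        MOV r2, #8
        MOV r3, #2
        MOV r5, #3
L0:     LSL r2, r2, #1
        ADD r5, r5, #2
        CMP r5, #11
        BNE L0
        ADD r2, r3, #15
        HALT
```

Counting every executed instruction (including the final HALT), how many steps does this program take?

MOV r2, #8 → r2=8
MOV r3, #2 → r3=2
MOV r5, #3 → r5=3
LSL r2, r2, #1 → r2=8<<1=16
ADD r5, r5, #2 → r5=3+2=5
CMP r5, #11  (cmp 5,11)
BNE L0: taken
LSL r2, r2, #1 → r2=16<<1=32
ADD r5, r5, #2 → r5=5+2=7
CMP r5, #11  (cmp 7,11)
BNE L0: taken
LSL r2, r2, #1 → r2=32<<1=64
ADD r5, r5, #2 → r5=7+2=9
CMP r5, #11  (cmp 9,11)
BNE L0: taken
LSL r2, r2, #1 → r2=64<<1=128
ADD r5, r5, #2 → r5=9+2=11
CMP r5, #11  (cmp 11,11)
BNE L0: not taken
ADD r2, r3, #15 → r2=2+15=17
halt.
Total executed instructions: 21.

21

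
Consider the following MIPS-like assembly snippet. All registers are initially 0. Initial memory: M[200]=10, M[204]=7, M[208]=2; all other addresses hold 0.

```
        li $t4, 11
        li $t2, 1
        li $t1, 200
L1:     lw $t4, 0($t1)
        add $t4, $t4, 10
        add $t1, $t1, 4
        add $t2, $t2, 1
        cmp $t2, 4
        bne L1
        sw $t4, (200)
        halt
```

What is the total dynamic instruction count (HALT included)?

23

$t4=11
$t2=1
$t1=200
$t4=M[200]=10
$t4=10+10=20
$t1=200+4=204
$t2=1+1=2
cmp $t2, 4  (cmp 2,4)
bne L1: taken
$t4=M[204]=7
$t4=7+10=17
$t1=204+4=208
$t2=2+1=3
cmp $t2, 4  (cmp 3,4)
bne L1: taken
$t4=M[208]=2
$t4=2+10=12
$t1=208+4=212
$t2=3+1=4
cmp $t2, 4  (cmp 4,4)
bne L1: not taken
sw $t4, (200) → M[200]=12
halt.
Total executed instructions: 23.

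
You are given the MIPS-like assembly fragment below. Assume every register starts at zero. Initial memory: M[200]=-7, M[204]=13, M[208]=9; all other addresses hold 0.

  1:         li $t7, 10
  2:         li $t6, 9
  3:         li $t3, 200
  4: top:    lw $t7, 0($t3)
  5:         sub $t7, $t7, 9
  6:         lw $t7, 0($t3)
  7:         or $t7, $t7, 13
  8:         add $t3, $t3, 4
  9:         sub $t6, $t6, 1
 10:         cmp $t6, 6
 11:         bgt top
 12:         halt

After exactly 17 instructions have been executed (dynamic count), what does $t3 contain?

$t7=10
$t6=9
$t3=200
$t7=M[200]=-7
$t7=(-7)-9=-16
$t7=M[200]=-7
$t7=(-7)|13=-3
$t3=200+4=204
$t6=9-1=8
cmp $t6, 6  (cmp 8,6)
bgt top: taken
$t7=M[204]=13
$t7=13-9=4
$t7=M[204]=13
$t7=13|13=13
$t3=204+4=208
$t6=8-1=7
After step 17: $t3 = 208.

208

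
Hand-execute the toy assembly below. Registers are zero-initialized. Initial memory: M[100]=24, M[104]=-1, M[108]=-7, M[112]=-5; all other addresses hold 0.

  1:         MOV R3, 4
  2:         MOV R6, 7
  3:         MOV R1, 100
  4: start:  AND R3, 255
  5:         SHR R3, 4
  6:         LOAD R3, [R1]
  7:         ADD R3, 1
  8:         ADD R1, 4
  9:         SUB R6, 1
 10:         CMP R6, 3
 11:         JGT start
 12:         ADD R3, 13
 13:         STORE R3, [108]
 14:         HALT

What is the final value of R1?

MOV R3, 4 → R3=4
MOV R6, 7 → R6=7
MOV R1, 100 → R1=100
AND R3, 255 → R3=4&255=4
SHR R3, 4 → R3=4>>4=0
LOAD R3, [R1] → R3=M[100]=24
ADD R3, 1 → R3=24+1=25
ADD R1, 4 → R1=100+4=104
SUB R6, 1 → R6=7-1=6
CMP R6, 3  (cmp 6,3)
JGT start: taken
AND R3, 255 → R3=25&255=25
SHR R3, 4 → R3=25>>4=1
LOAD R3, [R1] → R3=M[104]=-1
ADD R3, 1 → R3=(-1)+1=0
ADD R1, 4 → R1=104+4=108
SUB R6, 1 → R6=6-1=5
CMP R6, 3  (cmp 5,3)
JGT start: taken
AND R3, 255 → R3=0&255=0
SHR R3, 4 → R3=0>>4=0
LOAD R3, [R1] → R3=M[108]=-7
ADD R3, 1 → R3=(-7)+1=-6
ADD R1, 4 → R1=108+4=112
SUB R6, 1 → R6=5-1=4
CMP R6, 3  (cmp 4,3)
JGT start: taken
AND R3, 255 → R3=(-6)&255=250
SHR R3, 4 → R3=250>>4=15
LOAD R3, [R1] → R3=M[112]=-5
ADD R3, 1 → R3=(-5)+1=-4
ADD R1, 4 → R1=112+4=116
SUB R6, 1 → R6=4-1=3
CMP R6, 3  (cmp 3,3)
JGT start: not taken
ADD R3, 13 → R3=(-4)+13=9
STORE R3, [108] → M[108]=9
halt.

116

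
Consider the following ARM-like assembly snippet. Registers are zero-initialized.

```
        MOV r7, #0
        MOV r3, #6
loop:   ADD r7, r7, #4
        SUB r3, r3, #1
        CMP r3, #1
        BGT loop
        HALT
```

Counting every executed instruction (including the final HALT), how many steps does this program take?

23

MOV r7, #0 → r7=0
MOV r3, #6 → r3=6
ADD r7, r7, #4 → r7=0+4=4
SUB r3, r3, #1 → r3=6-1=5
CMP r3, #1  (cmp 5,1)
BGT loop: taken
ADD r7, r7, #4 → r7=4+4=8
SUB r3, r3, #1 → r3=5-1=4
CMP r3, #1  (cmp 4,1)
BGT loop: taken
ADD r7, r7, #4 → r7=8+4=12
SUB r3, r3, #1 → r3=4-1=3
CMP r3, #1  (cmp 3,1)
BGT loop: taken
ADD r7, r7, #4 → r7=12+4=16
SUB r3, r3, #1 → r3=3-1=2
CMP r3, #1  (cmp 2,1)
BGT loop: taken
ADD r7, r7, #4 → r7=16+4=20
SUB r3, r3, #1 → r3=2-1=1
CMP r3, #1  (cmp 1,1)
BGT loop: not taken
halt.
Total executed instructions: 23.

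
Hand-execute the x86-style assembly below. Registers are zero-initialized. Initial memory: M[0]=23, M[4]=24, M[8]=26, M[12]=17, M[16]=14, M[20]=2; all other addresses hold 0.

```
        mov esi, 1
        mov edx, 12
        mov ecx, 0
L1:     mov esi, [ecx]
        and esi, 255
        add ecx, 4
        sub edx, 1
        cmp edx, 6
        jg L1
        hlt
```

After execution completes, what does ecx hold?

24

after mov esi, 1: esi=1
after mov edx, 12: edx=12
after mov ecx, 0: ecx=0
after mov esi, [ecx]: esi=M[0]=23
after and esi, 255: esi=23&255=23
after add ecx, 4: ecx=0+4=4
after sub edx, 1: edx=12-1=11
cmp edx, 6  (cmp 11,6)
jg L1: taken
after mov esi, [ecx]: esi=M[4]=24
after and esi, 255: esi=24&255=24
after add ecx, 4: ecx=4+4=8
after sub edx, 1: edx=11-1=10
cmp edx, 6  (cmp 10,6)
jg L1: taken
after mov esi, [ecx]: esi=M[8]=26
after and esi, 255: esi=26&255=26
after add ecx, 4: ecx=8+4=12
after sub edx, 1: edx=10-1=9
cmp edx, 6  (cmp 9,6)
jg L1: taken
after mov esi, [ecx]: esi=M[12]=17
after and esi, 255: esi=17&255=17
after add ecx, 4: ecx=12+4=16
after sub edx, 1: edx=9-1=8
cmp edx, 6  (cmp 8,6)
jg L1: taken
after mov esi, [ecx]: esi=M[16]=14
after and esi, 255: esi=14&255=14
after add ecx, 4: ecx=16+4=20
after sub edx, 1: edx=8-1=7
cmp edx, 6  (cmp 7,6)
jg L1: taken
after mov esi, [ecx]: esi=M[20]=2
after and esi, 255: esi=2&255=2
after add ecx, 4: ecx=20+4=24
after sub edx, 1: edx=7-1=6
cmp edx, 6  (cmp 6,6)
jg L1: not taken
halt.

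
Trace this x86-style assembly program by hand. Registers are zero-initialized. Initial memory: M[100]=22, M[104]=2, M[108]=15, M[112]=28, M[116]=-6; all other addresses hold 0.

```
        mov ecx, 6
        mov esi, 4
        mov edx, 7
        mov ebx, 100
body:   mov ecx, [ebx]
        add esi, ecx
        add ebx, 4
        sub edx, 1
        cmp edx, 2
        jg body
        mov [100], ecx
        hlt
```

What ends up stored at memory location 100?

after mov ecx, 6: ecx=6
after mov esi, 4: esi=4
after mov edx, 7: edx=7
after mov ebx, 100: ebx=100
after mov ecx, [ebx]: ecx=M[100]=22
after add esi, ecx: esi=4+22=26
after add ebx, 4: ebx=100+4=104
after sub edx, 1: edx=7-1=6
cmp edx, 2  (cmp 6,2)
jg body: taken
after mov ecx, [ebx]: ecx=M[104]=2
after add esi, ecx: esi=26+2=28
after add ebx, 4: ebx=104+4=108
after sub edx, 1: edx=6-1=5
cmp edx, 2  (cmp 5,2)
jg body: taken
after mov ecx, [ebx]: ecx=M[108]=15
after add esi, ecx: esi=28+15=43
after add ebx, 4: ebx=108+4=112
after sub edx, 1: edx=5-1=4
cmp edx, 2  (cmp 4,2)
jg body: taken
after mov ecx, [ebx]: ecx=M[112]=28
after add esi, ecx: esi=43+28=71
after add ebx, 4: ebx=112+4=116
after sub edx, 1: edx=4-1=3
cmp edx, 2  (cmp 3,2)
jg body: taken
after mov ecx, [ebx]: ecx=M[116]=-6
after add esi, ecx: esi=71+(-6)=65
after add ebx, 4: ebx=116+4=120
after sub edx, 1: edx=3-1=2
cmp edx, 2  (cmp 2,2)
jg body: not taken
mov [100], ecx → M[100]=-6
halt.

-6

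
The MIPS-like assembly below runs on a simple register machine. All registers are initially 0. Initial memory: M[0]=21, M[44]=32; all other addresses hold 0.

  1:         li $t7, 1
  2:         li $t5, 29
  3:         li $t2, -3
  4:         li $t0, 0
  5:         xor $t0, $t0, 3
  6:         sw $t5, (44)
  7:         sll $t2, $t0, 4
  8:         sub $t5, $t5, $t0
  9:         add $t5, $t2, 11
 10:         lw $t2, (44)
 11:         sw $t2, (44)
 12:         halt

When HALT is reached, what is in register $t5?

59

li $t7, 1 → $t7=1
li $t5, 29 → $t5=29
li $t2, -3 → $t2=-3
li $t0, 0 → $t0=0
xor $t0, $t0, 3 → $t0=0^3=3
sw $t5, (44) → M[44]=29
sll $t2, $t0, 4 → $t2=3<<4=48
sub $t5, $t5, $t0 → $t5=29-3=26
add $t5, $t2, 11 → $t5=48+11=59
lw $t2, (44) → $t2=M[44]=29
sw $t2, (44) → M[44]=29
halt.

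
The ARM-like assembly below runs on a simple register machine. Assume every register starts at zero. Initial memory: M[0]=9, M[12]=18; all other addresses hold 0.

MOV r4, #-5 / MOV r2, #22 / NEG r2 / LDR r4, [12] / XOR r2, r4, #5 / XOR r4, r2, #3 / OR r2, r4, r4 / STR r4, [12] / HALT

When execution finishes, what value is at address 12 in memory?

after MOV r4, #-5: r4=-5
after MOV r2, #22: r2=22
after NEG r2: r2=-(22)=-22
after LDR r4, [12]: r4=M[12]=18
after XOR r2, r4, #5: r2=18^5=23
after XOR r4, r2, #3: r4=23^3=20
after OR r2, r4, r4: r2=20|20=20
STR r4, [12] → M[12]=20
halt.

20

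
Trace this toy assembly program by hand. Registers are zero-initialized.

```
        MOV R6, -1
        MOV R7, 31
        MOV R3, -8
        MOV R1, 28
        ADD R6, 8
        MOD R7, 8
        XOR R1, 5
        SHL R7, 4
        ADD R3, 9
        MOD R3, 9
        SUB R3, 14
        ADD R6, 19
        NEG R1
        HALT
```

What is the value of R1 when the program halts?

R6=-1
R7=31
R3=-8
R1=28
R6=(-1)+8=7
R7=31%8=7
R1=28^5=25
R7=7<<4=112
R3=(-8)+9=1
R3=1%9=1
R3=1-14=-13
R6=7+19=26
R1=-(25)=-25
halt.

-25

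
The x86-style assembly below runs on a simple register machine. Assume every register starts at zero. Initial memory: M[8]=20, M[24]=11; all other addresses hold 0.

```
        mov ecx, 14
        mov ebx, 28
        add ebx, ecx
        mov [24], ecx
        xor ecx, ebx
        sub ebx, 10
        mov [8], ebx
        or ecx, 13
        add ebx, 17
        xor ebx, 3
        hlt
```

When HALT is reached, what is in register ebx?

50

after mov ecx, 14: ecx=14
after mov ebx, 28: ebx=28
after add ebx, ecx: ebx=28+14=42
mov [24], ecx → M[24]=14
after xor ecx, ebx: ecx=14^42=36
after sub ebx, 10: ebx=42-10=32
mov [8], ebx → M[8]=32
after or ecx, 13: ecx=36|13=45
after add ebx, 17: ebx=32+17=49
after xor ebx, 3: ebx=49^3=50
halt.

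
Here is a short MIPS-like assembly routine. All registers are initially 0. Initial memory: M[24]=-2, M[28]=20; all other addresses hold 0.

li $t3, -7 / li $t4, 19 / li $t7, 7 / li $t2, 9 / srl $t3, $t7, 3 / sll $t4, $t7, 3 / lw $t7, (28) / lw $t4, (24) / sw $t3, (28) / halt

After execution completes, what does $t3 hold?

0

$t3=-7
$t4=19
$t7=7
$t2=9
$t3=7>>3=0
$t4=7<<3=56
$t7=M[28]=20
$t4=M[24]=-2
sw $t3, (28) → M[28]=0
halt.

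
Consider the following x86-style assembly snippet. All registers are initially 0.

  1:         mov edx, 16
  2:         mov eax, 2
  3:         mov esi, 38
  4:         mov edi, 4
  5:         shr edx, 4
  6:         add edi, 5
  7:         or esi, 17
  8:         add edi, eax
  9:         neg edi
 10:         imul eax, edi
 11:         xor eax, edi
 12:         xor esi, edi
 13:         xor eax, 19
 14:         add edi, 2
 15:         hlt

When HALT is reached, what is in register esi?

mov edx, 16 → edx=16
mov eax, 2 → eax=2
mov esi, 38 → esi=38
mov edi, 4 → edi=4
shr edx, 4 → edx=16>>4=1
add edi, 5 → edi=4+5=9
or esi, 17 → esi=38|17=55
add edi, eax → edi=9+2=11
neg edi → edi=-(11)=-11
imul eax, edi → eax=2*(-11)=-22
xor eax, edi → eax=(-22)^(-11)=31
xor esi, edi → esi=55^(-11)=-62
xor eax, 19 → eax=31^19=12
add edi, 2 → edi=(-11)+2=-9
halt.

-62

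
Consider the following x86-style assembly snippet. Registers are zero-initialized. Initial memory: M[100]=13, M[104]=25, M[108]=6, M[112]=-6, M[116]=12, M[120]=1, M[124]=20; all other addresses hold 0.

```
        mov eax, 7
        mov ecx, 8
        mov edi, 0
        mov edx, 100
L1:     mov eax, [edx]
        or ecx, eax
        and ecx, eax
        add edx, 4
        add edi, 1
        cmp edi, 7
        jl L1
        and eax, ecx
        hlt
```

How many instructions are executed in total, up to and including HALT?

55

mov eax, 7 → eax=7
mov ecx, 8 → ecx=8
mov edi, 0 → edi=0
mov edx, 100 → edx=100
mov eax, [edx] → eax=M[100]=13
or ecx, eax → ecx=8|13=13
and ecx, eax → ecx=13&13=13
add edx, 4 → edx=100+4=104
add edi, 1 → edi=0+1=1
cmp edi, 7  (cmp 1,7)
jl L1: taken
mov eax, [edx] → eax=M[104]=25
or ecx, eax → ecx=13|25=29
and ecx, eax → ecx=29&25=25
add edx, 4 → edx=104+4=108
add edi, 1 → edi=1+1=2
cmp edi, 7  (cmp 2,7)
jl L1: taken
mov eax, [edx] → eax=M[108]=6
or ecx, eax → ecx=25|6=31
and ecx, eax → ecx=31&6=6
add edx, 4 → edx=108+4=112
add edi, 1 → edi=2+1=3
cmp edi, 7  (cmp 3,7)
jl L1: taken
mov eax, [edx] → eax=M[112]=-6
or ecx, eax → ecx=6|(-6)=-2
and ecx, eax → ecx=(-2)&(-6)=-6
add edx, 4 → edx=112+4=116
add edi, 1 → edi=3+1=4
cmp edi, 7  (cmp 4,7)
jl L1: taken
mov eax, [edx] → eax=M[116]=12
or ecx, eax → ecx=(-6)|12=-2
and ecx, eax → ecx=(-2)&12=12
add edx, 4 → edx=116+4=120
add edi, 1 → edi=4+1=5
cmp edi, 7  (cmp 5,7)
jl L1: taken
mov eax, [edx] → eax=M[120]=1
or ecx, eax → ecx=12|1=13
and ecx, eax → ecx=13&1=1
add edx, 4 → edx=120+4=124
add edi, 1 → edi=5+1=6
cmp edi, 7  (cmp 6,7)
jl L1: taken
mov eax, [edx] → eax=M[124]=20
or ecx, eax → ecx=1|20=21
and ecx, eax → ecx=21&20=20
add edx, 4 → edx=124+4=128
add edi, 1 → edi=6+1=7
cmp edi, 7  (cmp 7,7)
jl L1: not taken
and eax, ecx → eax=20&20=20
halt.
Total executed instructions: 55.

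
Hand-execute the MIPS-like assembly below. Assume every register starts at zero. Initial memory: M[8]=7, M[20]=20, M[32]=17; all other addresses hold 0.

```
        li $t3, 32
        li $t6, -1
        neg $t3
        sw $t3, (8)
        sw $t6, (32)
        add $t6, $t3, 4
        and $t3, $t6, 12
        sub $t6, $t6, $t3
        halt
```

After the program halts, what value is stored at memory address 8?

-32

li $t3, 32 → $t3=32
li $t6, -1 → $t6=-1
neg $t3 → $t3=-(32)=-32
sw $t3, (8) → M[8]=-32
sw $t6, (32) → M[32]=-1
add $t6, $t3, 4 → $t6=(-32)+4=-28
and $t3, $t6, 12 → $t3=(-28)&12=4
sub $t6, $t6, $t3 → $t6=(-28)-4=-32
halt.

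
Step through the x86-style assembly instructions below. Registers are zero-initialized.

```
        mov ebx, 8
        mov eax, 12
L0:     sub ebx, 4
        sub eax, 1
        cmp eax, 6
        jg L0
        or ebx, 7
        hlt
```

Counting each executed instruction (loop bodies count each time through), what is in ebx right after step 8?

0

mov ebx, 8 → ebx=8
mov eax, 12 → eax=12
sub ebx, 4 → ebx=8-4=4
sub eax, 1 → eax=12-1=11
cmp eax, 6  (cmp 11,6)
jg L0: taken
sub ebx, 4 → ebx=4-4=0
sub eax, 1 → eax=11-1=10
After step 8: ebx = 0.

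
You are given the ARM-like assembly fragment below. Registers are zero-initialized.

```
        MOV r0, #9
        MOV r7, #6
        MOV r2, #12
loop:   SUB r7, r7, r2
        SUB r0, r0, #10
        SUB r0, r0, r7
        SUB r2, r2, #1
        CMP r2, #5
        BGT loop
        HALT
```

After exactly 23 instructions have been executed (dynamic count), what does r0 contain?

19

r0=9
r7=6
r2=12
r7=6-12=-6
r0=9-10=-1
r0=(-1)-(-6)=5
r2=12-1=11
CMP r2, #5  (cmp 11,5)
BGT loop: taken
r7=(-6)-11=-17
r0=5-10=-5
r0=(-5)-(-17)=12
r2=11-1=10
CMP r2, #5  (cmp 10,5)
BGT loop: taken
r7=(-17)-10=-27
r0=12-10=2
r0=2-(-27)=29
r2=10-1=9
CMP r2, #5  (cmp 9,5)
BGT loop: taken
r7=(-27)-9=-36
r0=29-10=19
After step 23: r0 = 19.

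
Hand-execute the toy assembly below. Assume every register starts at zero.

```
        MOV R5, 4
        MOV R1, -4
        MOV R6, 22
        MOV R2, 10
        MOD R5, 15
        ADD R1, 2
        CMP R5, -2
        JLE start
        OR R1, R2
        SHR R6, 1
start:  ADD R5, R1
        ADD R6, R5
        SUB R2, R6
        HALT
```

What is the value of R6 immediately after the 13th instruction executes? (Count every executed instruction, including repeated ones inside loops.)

13

MOV R5, 4 → R5=4
MOV R1, -4 → R1=-4
MOV R6, 22 → R6=22
MOV R2, 10 → R2=10
MOD R5, 15 → R5=4%15=4
ADD R1, 2 → R1=(-4)+2=-2
CMP R5, -2  (cmp 4,-2)
JLE start: not taken
OR R1, R2 → R1=(-2)|10=-2
SHR R6, 1 → R6=22>>1=11
ADD R5, R1 → R5=4+(-2)=2
ADD R6, R5 → R6=11+2=13
SUB R2, R6 → R2=10-13=-3
After step 13: R6 = 13.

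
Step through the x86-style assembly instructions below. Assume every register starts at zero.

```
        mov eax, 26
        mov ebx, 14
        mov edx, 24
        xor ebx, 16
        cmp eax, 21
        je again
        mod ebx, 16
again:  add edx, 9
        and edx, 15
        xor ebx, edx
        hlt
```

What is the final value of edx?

1

mov eax, 26 → eax=26
mov ebx, 14 → ebx=14
mov edx, 24 → edx=24
xor ebx, 16 → ebx=14^16=30
cmp eax, 21  (cmp 26,21)
je again: not taken
mod ebx, 16 → ebx=30%16=14
add edx, 9 → edx=24+9=33
and edx, 15 → edx=33&15=1
xor ebx, edx → ebx=14^1=15
halt.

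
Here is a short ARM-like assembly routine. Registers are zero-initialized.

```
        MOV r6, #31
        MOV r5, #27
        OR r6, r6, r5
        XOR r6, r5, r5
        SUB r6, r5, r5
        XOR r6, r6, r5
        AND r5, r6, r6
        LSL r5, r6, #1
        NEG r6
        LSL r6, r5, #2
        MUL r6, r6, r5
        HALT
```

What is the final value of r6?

11664

r6=31
r5=27
r6=31|27=31
r6=27^27=0
r6=27-27=0
r6=0^27=27
r5=27&27=27
r5=27<<1=54
r6=-(27)=-27
r6=54<<2=216
r6=216*54=11664
halt.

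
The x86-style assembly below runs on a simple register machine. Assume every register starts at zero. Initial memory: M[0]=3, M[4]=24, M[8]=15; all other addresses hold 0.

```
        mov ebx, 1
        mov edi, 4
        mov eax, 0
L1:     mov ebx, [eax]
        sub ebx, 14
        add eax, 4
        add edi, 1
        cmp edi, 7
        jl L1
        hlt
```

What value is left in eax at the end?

12

after mov ebx, 1: ebx=1
after mov edi, 4: edi=4
after mov eax, 0: eax=0
after mov ebx, [eax]: ebx=M[0]=3
after sub ebx, 14: ebx=3-14=-11
after add eax, 4: eax=0+4=4
after add edi, 1: edi=4+1=5
cmp edi, 7  (cmp 5,7)
jl L1: taken
after mov ebx, [eax]: ebx=M[4]=24
after sub ebx, 14: ebx=24-14=10
after add eax, 4: eax=4+4=8
after add edi, 1: edi=5+1=6
cmp edi, 7  (cmp 6,7)
jl L1: taken
after mov ebx, [eax]: ebx=M[8]=15
after sub ebx, 14: ebx=15-14=1
after add eax, 4: eax=8+4=12
after add edi, 1: edi=6+1=7
cmp edi, 7  (cmp 7,7)
jl L1: not taken
halt.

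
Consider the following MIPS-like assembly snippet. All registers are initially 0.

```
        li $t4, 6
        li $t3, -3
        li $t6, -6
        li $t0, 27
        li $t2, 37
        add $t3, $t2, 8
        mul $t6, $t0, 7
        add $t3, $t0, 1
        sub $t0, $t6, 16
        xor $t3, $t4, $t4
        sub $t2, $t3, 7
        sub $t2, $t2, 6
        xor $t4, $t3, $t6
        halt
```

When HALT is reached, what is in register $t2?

after li $t4, 6: $t4=6
after li $t3, -3: $t3=-3
after li $t6, -6: $t6=-6
after li $t0, 27: $t0=27
after li $t2, 37: $t2=37
after add $t3, $t2, 8: $t3=37+8=45
after mul $t6, $t0, 7: $t6=27*7=189
after add $t3, $t0, 1: $t3=27+1=28
after sub $t0, $t6, 16: $t0=189-16=173
after xor $t3, $t4, $t4: $t3=6^6=0
after sub $t2, $t3, 7: $t2=0-7=-7
after sub $t2, $t2, 6: $t2=(-7)-6=-13
after xor $t4, $t3, $t6: $t4=0^189=189
halt.

-13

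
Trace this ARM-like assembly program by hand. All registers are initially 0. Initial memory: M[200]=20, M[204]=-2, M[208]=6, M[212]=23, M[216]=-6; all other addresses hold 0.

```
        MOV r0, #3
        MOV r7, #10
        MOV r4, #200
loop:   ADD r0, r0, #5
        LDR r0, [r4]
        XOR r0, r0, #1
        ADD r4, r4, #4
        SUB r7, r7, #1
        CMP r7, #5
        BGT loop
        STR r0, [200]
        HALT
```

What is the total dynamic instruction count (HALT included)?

MOV r0, #3 → r0=3
MOV r7, #10 → r7=10
MOV r4, #200 → r4=200
ADD r0, r0, #5 → r0=3+5=8
LDR r0, [r4] → r0=M[200]=20
XOR r0, r0, #1 → r0=20^1=21
ADD r4, r4, #4 → r4=200+4=204
SUB r7, r7, #1 → r7=10-1=9
CMP r7, #5  (cmp 9,5)
BGT loop: taken
ADD r0, r0, #5 → r0=21+5=26
LDR r0, [r4] → r0=M[204]=-2
XOR r0, r0, #1 → r0=(-2)^1=-1
ADD r4, r4, #4 → r4=204+4=208
SUB r7, r7, #1 → r7=9-1=8
CMP r7, #5  (cmp 8,5)
BGT loop: taken
ADD r0, r0, #5 → r0=(-1)+5=4
LDR r0, [r4] → r0=M[208]=6
XOR r0, r0, #1 → r0=6^1=7
ADD r4, r4, #4 → r4=208+4=212
SUB r7, r7, #1 → r7=8-1=7
CMP r7, #5  (cmp 7,5)
BGT loop: taken
ADD r0, r0, #5 → r0=7+5=12
LDR r0, [r4] → r0=M[212]=23
XOR r0, r0, #1 → r0=23^1=22
ADD r4, r4, #4 → r4=212+4=216
SUB r7, r7, #1 → r7=7-1=6
CMP r7, #5  (cmp 6,5)
BGT loop: taken
ADD r0, r0, #5 → r0=22+5=27
LDR r0, [r4] → r0=M[216]=-6
XOR r0, r0, #1 → r0=(-6)^1=-5
ADD r4, r4, #4 → r4=216+4=220
SUB r7, r7, #1 → r7=6-1=5
CMP r7, #5  (cmp 5,5)
BGT loop: not taken
STR r0, [200] → M[200]=-5
halt.
Total executed instructions: 40.

40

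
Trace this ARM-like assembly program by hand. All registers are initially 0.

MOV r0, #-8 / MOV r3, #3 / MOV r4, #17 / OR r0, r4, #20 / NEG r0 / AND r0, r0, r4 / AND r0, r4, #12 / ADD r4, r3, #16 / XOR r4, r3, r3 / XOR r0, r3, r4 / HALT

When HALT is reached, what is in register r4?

MOV r0, #-8 → r0=-8
MOV r3, #3 → r3=3
MOV r4, #17 → r4=17
OR r0, r4, #20 → r0=17|20=21
NEG r0 → r0=-(21)=-21
AND r0, r0, r4 → r0=(-21)&17=1
AND r0, r4, #12 → r0=17&12=0
ADD r4, r3, #16 → r4=3+16=19
XOR r4, r3, r3 → r4=3^3=0
XOR r0, r3, r4 → r0=3^0=3
halt.

0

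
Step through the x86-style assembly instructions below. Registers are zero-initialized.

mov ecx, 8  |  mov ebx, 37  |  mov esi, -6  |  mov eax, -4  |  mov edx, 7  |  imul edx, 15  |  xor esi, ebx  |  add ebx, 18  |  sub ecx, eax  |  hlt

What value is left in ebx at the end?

55

after mov ecx, 8: ecx=8
after mov ebx, 37: ebx=37
after mov esi, -6: esi=-6
after mov eax, -4: eax=-4
after mov edx, 7: edx=7
after imul edx, 15: edx=7*15=105
after xor esi, ebx: esi=(-6)^37=-33
after add ebx, 18: ebx=37+18=55
after sub ecx, eax: ecx=8-(-4)=12
halt.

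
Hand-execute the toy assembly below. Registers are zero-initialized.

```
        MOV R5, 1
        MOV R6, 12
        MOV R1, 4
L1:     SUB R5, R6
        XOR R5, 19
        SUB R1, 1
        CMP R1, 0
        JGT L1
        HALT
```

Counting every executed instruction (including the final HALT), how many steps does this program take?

24

after MOV R5, 1: R5=1
after MOV R6, 12: R6=12
after MOV R1, 4: R1=4
after SUB R5, R6: R5=1-12=-11
after XOR R5, 19: R5=(-11)^19=-26
after SUB R1, 1: R1=4-1=3
CMP R1, 0  (cmp 3,0)
JGT L1: taken
after SUB R5, R6: R5=(-26)-12=-38
after XOR R5, 19: R5=(-38)^19=-55
after SUB R1, 1: R1=3-1=2
CMP R1, 0  (cmp 2,0)
JGT L1: taken
after SUB R5, R6: R5=(-55)-12=-67
after XOR R5, 19: R5=(-67)^19=-82
after SUB R1, 1: R1=2-1=1
CMP R1, 0  (cmp 1,0)
JGT L1: taken
after SUB R5, R6: R5=(-82)-12=-94
after XOR R5, 19: R5=(-94)^19=-79
after SUB R1, 1: R1=1-1=0
CMP R1, 0  (cmp 0,0)
JGT L1: not taken
halt.
Total executed instructions: 24.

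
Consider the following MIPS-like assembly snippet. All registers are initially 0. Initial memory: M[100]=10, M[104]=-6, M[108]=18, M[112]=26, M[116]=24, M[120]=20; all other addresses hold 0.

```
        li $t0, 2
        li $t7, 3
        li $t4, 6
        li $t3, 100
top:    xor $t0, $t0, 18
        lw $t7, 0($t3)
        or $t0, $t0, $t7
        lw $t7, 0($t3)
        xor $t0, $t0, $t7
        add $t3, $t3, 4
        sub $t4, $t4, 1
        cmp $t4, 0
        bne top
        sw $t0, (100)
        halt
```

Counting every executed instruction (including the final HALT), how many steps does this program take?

60

after li $t0, 2: $t0=2
after li $t7, 3: $t7=3
after li $t4, 6: $t4=6
after li $t3, 100: $t3=100
after xor $t0, $t0, 18: $t0=2^18=16
after lw $t7, 0($t3): $t7=M[100]=10
after or $t0, $t0, $t7: $t0=16|10=26
after lw $t7, 0($t3): $t7=M[100]=10
after xor $t0, $t0, $t7: $t0=26^10=16
after add $t3, $t3, 4: $t3=100+4=104
after sub $t4, $t4, 1: $t4=6-1=5
cmp $t4, 0  (cmp 5,0)
bne top: taken
after xor $t0, $t0, 18: $t0=16^18=2
after lw $t7, 0($t3): $t7=M[104]=-6
after or $t0, $t0, $t7: $t0=2|(-6)=-6
after lw $t7, 0($t3): $t7=M[104]=-6
after xor $t0, $t0, $t7: $t0=(-6)^(-6)=0
after add $t3, $t3, 4: $t3=104+4=108
after sub $t4, $t4, 1: $t4=5-1=4
cmp $t4, 0  (cmp 4,0)
bne top: taken
after xor $t0, $t0, 18: $t0=0^18=18
after lw $t7, 0($t3): $t7=M[108]=18
after or $t0, $t0, $t7: $t0=18|18=18
after lw $t7, 0($t3): $t7=M[108]=18
after xor $t0, $t0, $t7: $t0=18^18=0
after add $t3, $t3, 4: $t3=108+4=112
after sub $t4, $t4, 1: $t4=4-1=3
cmp $t4, 0  (cmp 3,0)
bne top: taken
after xor $t0, $t0, 18: $t0=0^18=18
after lw $t7, 0($t3): $t7=M[112]=26
after or $t0, $t0, $t7: $t0=18|26=26
after lw $t7, 0($t3): $t7=M[112]=26
after xor $t0, $t0, $t7: $t0=26^26=0
after add $t3, $t3, 4: $t3=112+4=116
after sub $t4, $t4, 1: $t4=3-1=2
cmp $t4, 0  (cmp 2,0)
bne top: taken
after xor $t0, $t0, 18: $t0=0^18=18
after lw $t7, 0($t3): $t7=M[116]=24
after or $t0, $t0, $t7: $t0=18|24=26
after lw $t7, 0($t3): $t7=M[116]=24
after xor $t0, $t0, $t7: $t0=26^24=2
after add $t3, $t3, 4: $t3=116+4=120
after sub $t4, $t4, 1: $t4=2-1=1
cmp $t4, 0  (cmp 1,0)
bne top: taken
after xor $t0, $t0, 18: $t0=2^18=16
after lw $t7, 0($t3): $t7=M[120]=20
after or $t0, $t0, $t7: $t0=16|20=20
after lw $t7, 0($t3): $t7=M[120]=20
after xor $t0, $t0, $t7: $t0=20^20=0
after add $t3, $t3, 4: $t3=120+4=124
after sub $t4, $t4, 1: $t4=1-1=0
cmp $t4, 0  (cmp 0,0)
bne top: not taken
sw $t0, (100) → M[100]=0
halt.
Total executed instructions: 60.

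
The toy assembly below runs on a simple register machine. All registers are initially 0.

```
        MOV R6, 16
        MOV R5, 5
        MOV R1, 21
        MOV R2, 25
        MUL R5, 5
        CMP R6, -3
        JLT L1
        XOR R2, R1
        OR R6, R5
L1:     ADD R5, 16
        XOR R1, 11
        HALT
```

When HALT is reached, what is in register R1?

MOV R6, 16 → R6=16
MOV R5, 5 → R5=5
MOV R1, 21 → R1=21
MOV R2, 25 → R2=25
MUL R5, 5 → R5=5*5=25
CMP R6, -3  (cmp 16,-3)
JLT L1: not taken
XOR R2, R1 → R2=25^21=12
OR R6, R5 → R6=16|25=25
ADD R5, 16 → R5=25+16=41
XOR R1, 11 → R1=21^11=30
halt.

30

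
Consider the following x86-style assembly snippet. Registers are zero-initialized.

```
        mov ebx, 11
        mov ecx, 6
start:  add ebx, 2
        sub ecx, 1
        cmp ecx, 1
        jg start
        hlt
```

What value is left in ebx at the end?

21

ebx=11
ecx=6
ebx=11+2=13
ecx=6-1=5
cmp ecx, 1  (cmp 5,1)
jg start: taken
ebx=13+2=15
ecx=5-1=4
cmp ecx, 1  (cmp 4,1)
jg start: taken
ebx=15+2=17
ecx=4-1=3
cmp ecx, 1  (cmp 3,1)
jg start: taken
ebx=17+2=19
ecx=3-1=2
cmp ecx, 1  (cmp 2,1)
jg start: taken
ebx=19+2=21
ecx=2-1=1
cmp ecx, 1  (cmp 1,1)
jg start: not taken
halt.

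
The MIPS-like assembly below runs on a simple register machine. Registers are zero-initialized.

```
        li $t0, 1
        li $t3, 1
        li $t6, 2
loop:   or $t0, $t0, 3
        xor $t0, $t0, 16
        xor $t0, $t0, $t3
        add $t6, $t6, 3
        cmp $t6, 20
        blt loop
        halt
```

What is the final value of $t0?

2

$t0=1
$t3=1
$t6=2
$t0=1|3=3
$t0=3^16=19
$t0=19^1=18
$t6=2+3=5
cmp $t6, 20  (cmp 5,20)
blt loop: taken
$t0=18|3=19
$t0=19^16=3
$t0=3^1=2
$t6=5+3=8
cmp $t6, 20  (cmp 8,20)
blt loop: taken
$t0=2|3=3
$t0=3^16=19
$t0=19^1=18
$t6=8+3=11
cmp $t6, 20  (cmp 11,20)
blt loop: taken
$t0=18|3=19
$t0=19^16=3
$t0=3^1=2
$t6=11+3=14
cmp $t6, 20  (cmp 14,20)
blt loop: taken
$t0=2|3=3
$t0=3^16=19
$t0=19^1=18
$t6=14+3=17
cmp $t6, 20  (cmp 17,20)
blt loop: taken
$t0=18|3=19
$t0=19^16=3
$t0=3^1=2
$t6=17+3=20
cmp $t6, 20  (cmp 20,20)
blt loop: not taken
halt.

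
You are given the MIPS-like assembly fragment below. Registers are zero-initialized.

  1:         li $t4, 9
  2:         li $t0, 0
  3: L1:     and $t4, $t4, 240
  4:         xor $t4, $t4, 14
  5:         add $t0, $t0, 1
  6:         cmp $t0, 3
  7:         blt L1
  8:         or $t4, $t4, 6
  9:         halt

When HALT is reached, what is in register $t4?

$t4=9
$t0=0
$t4=9&240=0
$t4=0^14=14
$t0=0+1=1
cmp $t0, 3  (cmp 1,3)
blt L1: taken
$t4=14&240=0
$t4=0^14=14
$t0=1+1=2
cmp $t0, 3  (cmp 2,3)
blt L1: taken
$t4=14&240=0
$t4=0^14=14
$t0=2+1=3
cmp $t0, 3  (cmp 3,3)
blt L1: not taken
$t4=14|6=14
halt.

14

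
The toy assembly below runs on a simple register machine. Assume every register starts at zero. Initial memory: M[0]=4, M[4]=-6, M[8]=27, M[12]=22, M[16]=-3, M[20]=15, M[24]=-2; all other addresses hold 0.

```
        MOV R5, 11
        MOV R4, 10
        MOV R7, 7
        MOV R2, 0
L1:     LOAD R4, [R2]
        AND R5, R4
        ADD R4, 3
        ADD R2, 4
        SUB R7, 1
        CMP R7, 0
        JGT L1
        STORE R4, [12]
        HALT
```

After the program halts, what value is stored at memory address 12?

R5=11
R4=10
R7=7
R2=0
R4=M[0]=4
R5=11&4=0
R4=4+3=7
R2=0+4=4
R7=7-1=6
CMP R7, 0  (cmp 6,0)
JGT L1: taken
R4=M[4]=-6
R5=0&(-6)=0
R4=(-6)+3=-3
R2=4+4=8
R7=6-1=5
CMP R7, 0  (cmp 5,0)
JGT L1: taken
R4=M[8]=27
R5=0&27=0
R4=27+3=30
R2=8+4=12
R7=5-1=4
CMP R7, 0  (cmp 4,0)
JGT L1: taken
R4=M[12]=22
R5=0&22=0
R4=22+3=25
R2=12+4=16
R7=4-1=3
CMP R7, 0  (cmp 3,0)
JGT L1: taken
R4=M[16]=-3
R5=0&(-3)=0
R4=(-3)+3=0
R2=16+4=20
R7=3-1=2
CMP R7, 0  (cmp 2,0)
JGT L1: taken
R4=M[20]=15
R5=0&15=0
R4=15+3=18
R2=20+4=24
R7=2-1=1
CMP R7, 0  (cmp 1,0)
JGT L1: taken
R4=M[24]=-2
R5=0&(-2)=0
R4=(-2)+3=1
R2=24+4=28
R7=1-1=0
CMP R7, 0  (cmp 0,0)
JGT L1: not taken
STORE R4, [12] → M[12]=1
halt.

1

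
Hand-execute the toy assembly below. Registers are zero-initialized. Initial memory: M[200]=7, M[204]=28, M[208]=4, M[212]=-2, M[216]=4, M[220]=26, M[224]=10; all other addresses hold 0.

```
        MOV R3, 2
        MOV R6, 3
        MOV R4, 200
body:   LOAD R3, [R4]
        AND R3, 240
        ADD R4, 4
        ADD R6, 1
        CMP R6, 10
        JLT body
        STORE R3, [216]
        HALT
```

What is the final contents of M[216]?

0

MOV R3, 2 → R3=2
MOV R6, 3 → R6=3
MOV R4, 200 → R4=200
LOAD R3, [R4] → R3=M[200]=7
AND R3, 240 → R3=7&240=0
ADD R4, 4 → R4=200+4=204
ADD R6, 1 → R6=3+1=4
CMP R6, 10  (cmp 4,10)
JLT body: taken
LOAD R3, [R4] → R3=M[204]=28
AND R3, 240 → R3=28&240=16
ADD R4, 4 → R4=204+4=208
ADD R6, 1 → R6=4+1=5
CMP R6, 10  (cmp 5,10)
JLT body: taken
LOAD R3, [R4] → R3=M[208]=4
AND R3, 240 → R3=4&240=0
ADD R4, 4 → R4=208+4=212
ADD R6, 1 → R6=5+1=6
CMP R6, 10  (cmp 6,10)
JLT body: taken
LOAD R3, [R4] → R3=M[212]=-2
AND R3, 240 → R3=(-2)&240=240
ADD R4, 4 → R4=212+4=216
ADD R6, 1 → R6=6+1=7
CMP R6, 10  (cmp 7,10)
JLT body: taken
LOAD R3, [R4] → R3=M[216]=4
AND R3, 240 → R3=4&240=0
ADD R4, 4 → R4=216+4=220
ADD R6, 1 → R6=7+1=8
CMP R6, 10  (cmp 8,10)
JLT body: taken
LOAD R3, [R4] → R3=M[220]=26
AND R3, 240 → R3=26&240=16
ADD R4, 4 → R4=220+4=224
ADD R6, 1 → R6=8+1=9
CMP R6, 10  (cmp 9,10)
JLT body: taken
LOAD R3, [R4] → R3=M[224]=10
AND R3, 240 → R3=10&240=0
ADD R4, 4 → R4=224+4=228
ADD R6, 1 → R6=9+1=10
CMP R6, 10  (cmp 10,10)
JLT body: not taken
STORE R3, [216] → M[216]=0
halt.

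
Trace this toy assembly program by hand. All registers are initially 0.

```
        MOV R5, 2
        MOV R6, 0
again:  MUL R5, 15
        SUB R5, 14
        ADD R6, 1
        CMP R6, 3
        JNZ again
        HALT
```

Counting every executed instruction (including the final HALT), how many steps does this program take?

18

MOV R5, 2 → R5=2
MOV R6, 0 → R6=0
MUL R5, 15 → R5=2*15=30
SUB R5, 14 → R5=30-14=16
ADD R6, 1 → R6=0+1=1
CMP R6, 3  (cmp 1,3)
JNZ again: taken
MUL R5, 15 → R5=16*15=240
SUB R5, 14 → R5=240-14=226
ADD R6, 1 → R6=1+1=2
CMP R6, 3  (cmp 2,3)
JNZ again: taken
MUL R5, 15 → R5=226*15=3390
SUB R5, 14 → R5=3390-14=3376
ADD R6, 1 → R6=2+1=3
CMP R6, 3  (cmp 3,3)
JNZ again: not taken
halt.
Total executed instructions: 18.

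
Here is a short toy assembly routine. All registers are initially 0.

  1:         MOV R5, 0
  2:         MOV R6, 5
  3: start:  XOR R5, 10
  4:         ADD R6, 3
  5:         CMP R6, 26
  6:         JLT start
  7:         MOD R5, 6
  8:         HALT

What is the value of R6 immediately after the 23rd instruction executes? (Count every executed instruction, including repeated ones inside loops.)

20

MOV R5, 0 → R5=0
MOV R6, 5 → R6=5
XOR R5, 10 → R5=0^10=10
ADD R6, 3 → R6=5+3=8
CMP R6, 26  (cmp 8,26)
JLT start: taken
XOR R5, 10 → R5=10^10=0
ADD R6, 3 → R6=8+3=11
CMP R6, 26  (cmp 11,26)
JLT start: taken
XOR R5, 10 → R5=0^10=10
ADD R6, 3 → R6=11+3=14
CMP R6, 26  (cmp 14,26)
JLT start: taken
XOR R5, 10 → R5=10^10=0
ADD R6, 3 → R6=14+3=17
CMP R6, 26  (cmp 17,26)
JLT start: taken
XOR R5, 10 → R5=0^10=10
ADD R6, 3 → R6=17+3=20
CMP R6, 26  (cmp 20,26)
JLT start: taken
XOR R5, 10 → R5=10^10=0
After step 23: R6 = 20.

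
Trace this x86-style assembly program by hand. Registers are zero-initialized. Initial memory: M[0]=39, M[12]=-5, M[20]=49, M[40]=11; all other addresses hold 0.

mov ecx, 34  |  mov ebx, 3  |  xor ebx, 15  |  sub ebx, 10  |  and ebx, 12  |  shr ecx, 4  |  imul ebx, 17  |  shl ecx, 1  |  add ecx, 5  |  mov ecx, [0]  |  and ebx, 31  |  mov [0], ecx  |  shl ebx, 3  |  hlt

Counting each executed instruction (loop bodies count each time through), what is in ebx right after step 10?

after mov ecx, 34: ecx=34
after mov ebx, 3: ebx=3
after xor ebx, 15: ebx=3^15=12
after sub ebx, 10: ebx=12-10=2
after and ebx, 12: ebx=2&12=0
after shr ecx, 4: ecx=34>>4=2
after imul ebx, 17: ebx=0*17=0
after shl ecx, 1: ecx=2<<1=4
after add ecx, 5: ecx=4+5=9
after mov ecx, [0]: ecx=M[0]=39
After step 10: ebx = 0.

0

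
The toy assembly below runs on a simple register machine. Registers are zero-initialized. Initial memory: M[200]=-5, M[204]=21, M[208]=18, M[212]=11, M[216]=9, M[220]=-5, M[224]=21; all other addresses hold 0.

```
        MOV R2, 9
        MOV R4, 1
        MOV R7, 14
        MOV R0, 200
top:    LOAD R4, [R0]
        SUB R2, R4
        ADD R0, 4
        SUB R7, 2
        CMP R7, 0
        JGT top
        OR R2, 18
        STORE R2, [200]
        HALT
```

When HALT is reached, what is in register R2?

MOV R2, 9 → R2=9
MOV R4, 1 → R4=1
MOV R7, 14 → R7=14
MOV R0, 200 → R0=200
LOAD R4, [R0] → R4=M[200]=-5
SUB R2, R4 → R2=9-(-5)=14
ADD R0, 4 → R0=200+4=204
SUB R7, 2 → R7=14-2=12
CMP R7, 0  (cmp 12,0)
JGT top: taken
LOAD R4, [R0] → R4=M[204]=21
SUB R2, R4 → R2=14-21=-7
ADD R0, 4 → R0=204+4=208
SUB R7, 2 → R7=12-2=10
CMP R7, 0  (cmp 10,0)
JGT top: taken
LOAD R4, [R0] → R4=M[208]=18
SUB R2, R4 → R2=(-7)-18=-25
ADD R0, 4 → R0=208+4=212
SUB R7, 2 → R7=10-2=8
CMP R7, 0  (cmp 8,0)
JGT top: taken
LOAD R4, [R0] → R4=M[212]=11
SUB R2, R4 → R2=(-25)-11=-36
ADD R0, 4 → R0=212+4=216
SUB R7, 2 → R7=8-2=6
CMP R7, 0  (cmp 6,0)
JGT top: taken
LOAD R4, [R0] → R4=M[216]=9
SUB R2, R4 → R2=(-36)-9=-45
ADD R0, 4 → R0=216+4=220
SUB R7, 2 → R7=6-2=4
CMP R7, 0  (cmp 4,0)
JGT top: taken
LOAD R4, [R0] → R4=M[220]=-5
SUB R2, R4 → R2=(-45)-(-5)=-40
ADD R0, 4 → R0=220+4=224
SUB R7, 2 → R7=4-2=2
CMP R7, 0  (cmp 2,0)
JGT top: taken
LOAD R4, [R0] → R4=M[224]=21
SUB R2, R4 → R2=(-40)-21=-61
ADD R0, 4 → R0=224+4=228
SUB R7, 2 → R7=2-2=0
CMP R7, 0  (cmp 0,0)
JGT top: not taken
OR R2, 18 → R2=(-61)|18=-45
STORE R2, [200] → M[200]=-45
halt.

-45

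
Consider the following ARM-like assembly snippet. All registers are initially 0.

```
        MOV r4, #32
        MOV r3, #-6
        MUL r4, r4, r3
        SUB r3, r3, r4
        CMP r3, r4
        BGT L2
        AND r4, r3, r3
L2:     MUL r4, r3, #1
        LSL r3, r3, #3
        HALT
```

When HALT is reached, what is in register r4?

186

after MOV r4, #32: r4=32
after MOV r3, #-6: r3=-6
after MUL r4, r4, r3: r4=32*(-6)=-192
after SUB r3, r3, r4: r3=(-6)-(-192)=186
CMP r3, r4  (cmp 186,-192)
BGT L2: taken
after MUL r4, r3, #1: r4=186*1=186
after LSL r3, r3, #3: r3=186<<3=1488
halt.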